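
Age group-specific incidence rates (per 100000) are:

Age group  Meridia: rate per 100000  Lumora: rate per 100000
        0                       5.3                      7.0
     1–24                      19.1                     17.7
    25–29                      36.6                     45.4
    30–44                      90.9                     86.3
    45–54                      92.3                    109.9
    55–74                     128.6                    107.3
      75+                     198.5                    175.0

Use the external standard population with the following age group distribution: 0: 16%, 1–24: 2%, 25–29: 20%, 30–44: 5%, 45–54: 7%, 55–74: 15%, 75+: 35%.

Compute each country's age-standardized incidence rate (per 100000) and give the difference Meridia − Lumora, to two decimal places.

Standard weights: 0.16, 0.02, 0.20, 0.05, 0.07, 0.15, 0.35.
Meridia: 0.1600×5.3 + 0.0200×19.1 + 0.2000×36.6 + 0.0500×90.9 + 0.0700×92.3 + 0.1500×128.6 + 0.3500×198.5 = 108.3210 per 100000.
Lumora: 0.1600×7.0 + 0.0200×17.7 + 0.2000×45.4 + 0.0500×86.3 + 0.0700×109.9 + 0.1500×107.3 + 0.3500×175.0 = 99.9070 per 100000.
Difference = 108.3210 − 99.9070 = 8.4140.

8.41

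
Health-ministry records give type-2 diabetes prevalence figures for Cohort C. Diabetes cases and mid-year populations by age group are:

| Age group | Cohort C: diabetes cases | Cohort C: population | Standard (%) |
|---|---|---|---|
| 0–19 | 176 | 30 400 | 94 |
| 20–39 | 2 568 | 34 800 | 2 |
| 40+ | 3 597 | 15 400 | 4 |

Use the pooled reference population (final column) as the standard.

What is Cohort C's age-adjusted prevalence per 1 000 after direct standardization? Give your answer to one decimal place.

16.3

Age-specific rates per 1 000 for Cohort C: 5.789, 73.793, 233.571.
Standard weights: 0.94, 0.02, 0.04.
Standardized rate: 0.9400×5.789 + 0.0200×73.793 + 0.0400×233.571 = 16.2608 per 1 000.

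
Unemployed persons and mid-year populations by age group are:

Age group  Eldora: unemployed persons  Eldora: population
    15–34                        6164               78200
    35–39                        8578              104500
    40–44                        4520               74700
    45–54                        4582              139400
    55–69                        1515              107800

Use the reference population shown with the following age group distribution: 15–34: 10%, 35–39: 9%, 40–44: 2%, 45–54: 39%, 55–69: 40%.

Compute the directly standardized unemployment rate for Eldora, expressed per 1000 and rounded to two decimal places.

34.92

Age-specific rates per 1000 for Eldora: 78.824, 82.086, 60.509, 32.869, 14.054.
Standard weights: 0.10, 0.09, 0.02, 0.39, 0.40.
Standardized rate: 0.1000×78.824 + 0.0900×82.086 + 0.0200×60.509 + 0.3900×32.869 + 0.4000×14.054 = 34.9209 per 1000.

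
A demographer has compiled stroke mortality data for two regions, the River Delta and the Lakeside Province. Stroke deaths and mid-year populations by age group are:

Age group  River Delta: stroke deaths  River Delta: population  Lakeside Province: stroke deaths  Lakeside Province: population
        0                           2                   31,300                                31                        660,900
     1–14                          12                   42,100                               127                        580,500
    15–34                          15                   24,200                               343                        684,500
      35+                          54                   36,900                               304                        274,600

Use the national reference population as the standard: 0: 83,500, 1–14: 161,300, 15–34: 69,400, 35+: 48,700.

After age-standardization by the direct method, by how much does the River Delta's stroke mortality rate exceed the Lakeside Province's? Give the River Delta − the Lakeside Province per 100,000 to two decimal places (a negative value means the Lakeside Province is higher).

10.39

Age-specific rates per 100,000 for the River Delta: 6.39, 28.50, 61.98, 146.34.
For the Lakeside Province: 4.69, 21.88, 50.11, 110.71.
Standard total = 362,900; weights = 0.2301, 0.4445, 0.1912, 0.1342.
The River Delta: 0.2301×6.39 + 0.4445×28.50 + 0.1912×61.98 + 0.1342×146.34 = 45.6314 per 100,000.
The Lakeside Province: 0.2301×4.69 + 0.4445×21.88 + 0.1912×50.11 + 0.1342×110.71 = 35.2426 per 100,000.
Difference = 45.6314 − 35.2426 = 10.3888.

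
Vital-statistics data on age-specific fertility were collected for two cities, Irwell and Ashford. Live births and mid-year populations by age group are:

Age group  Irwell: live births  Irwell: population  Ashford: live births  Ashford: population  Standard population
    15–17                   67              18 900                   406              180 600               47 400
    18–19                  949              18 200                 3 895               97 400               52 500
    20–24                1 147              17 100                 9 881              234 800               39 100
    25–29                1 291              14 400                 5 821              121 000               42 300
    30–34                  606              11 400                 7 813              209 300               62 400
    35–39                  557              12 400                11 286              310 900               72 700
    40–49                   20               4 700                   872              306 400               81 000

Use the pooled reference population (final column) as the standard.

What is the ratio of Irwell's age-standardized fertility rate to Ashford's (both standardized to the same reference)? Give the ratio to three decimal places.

Age-specific rates per 1 000 for Irwell: 3.545, 52.143, 67.076, 89.653, 53.158, 44.919, 4.255.
For Ashford: 2.248, 39.990, 42.083, 48.107, 37.329, 36.301, 2.846.
Standard total = 397 400; weights = 0.1193, 0.1321, 0.0984, 0.1064, 0.1570, 0.1829, 0.2038.
Irwell: 0.1193×3.545 + 0.1321×52.143 + 0.0984×67.076 + 0.1064×89.653 + 0.1570×53.158 + 0.1829×44.919 + 0.2038×4.255 = 40.8855 per 1 000.
Ashford: 0.1193×2.248 + 0.1321×39.990 + 0.0984×42.083 + 0.1064×48.107 + 0.1570×37.329 + 0.1829×36.301 + 0.2038×2.846 = 27.8947 per 1 000.
Ratio = 40.8855 ÷ 27.8947 = 1.46571.

1.466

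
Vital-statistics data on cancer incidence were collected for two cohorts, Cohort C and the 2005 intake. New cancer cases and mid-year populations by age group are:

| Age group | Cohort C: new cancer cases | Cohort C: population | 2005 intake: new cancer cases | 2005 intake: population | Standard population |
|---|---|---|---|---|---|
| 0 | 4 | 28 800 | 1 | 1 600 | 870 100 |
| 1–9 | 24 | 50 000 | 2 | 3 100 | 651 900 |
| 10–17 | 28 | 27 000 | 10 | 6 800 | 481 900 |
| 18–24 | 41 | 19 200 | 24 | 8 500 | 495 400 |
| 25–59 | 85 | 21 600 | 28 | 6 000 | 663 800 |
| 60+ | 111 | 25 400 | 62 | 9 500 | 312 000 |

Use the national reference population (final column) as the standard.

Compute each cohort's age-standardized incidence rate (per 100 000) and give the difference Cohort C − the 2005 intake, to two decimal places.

Age-specific rates per 100 000 for Cohort C: 13.89, 48.00, 103.70, 213.54, 393.52, 437.01.
For the 2005 intake: 62.50, 64.52, 147.06, 282.35, 466.67, 652.63.
Standard total = 3 475 100; weights = 0.2504, 0.1876, 0.1387, 0.1426, 0.1910, 0.0898.
Cohort C: 0.2504×13.89 + 0.1876×48.00 + 0.1387×103.70 + 0.1426×213.54 + 0.1910×393.52 + 0.0898×437.01 = 171.7082 per 100 000.
The 2005 intake: 0.2504×62.50 + 0.1876×64.52 + 0.1387×147.06 + 0.1426×282.35 + 0.1910×466.67 + 0.0898×652.63 = 236.1310 per 100 000.
Difference = 171.7082 − 236.1310 = -64.4228.

-64.42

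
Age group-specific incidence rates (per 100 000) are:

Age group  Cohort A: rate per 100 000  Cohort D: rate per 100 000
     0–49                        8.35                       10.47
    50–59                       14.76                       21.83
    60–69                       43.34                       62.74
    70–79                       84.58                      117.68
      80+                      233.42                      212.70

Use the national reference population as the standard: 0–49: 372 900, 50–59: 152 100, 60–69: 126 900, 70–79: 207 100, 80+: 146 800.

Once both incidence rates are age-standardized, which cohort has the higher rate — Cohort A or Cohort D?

Standard total = 1 005 800; weights = 0.3707, 0.1512, 0.1262, 0.2059, 0.1460.
Cohort A: 0.3707×8.35 + 0.1512×14.76 + 0.1262×43.34 + 0.2059×84.58 + 0.1460×233.42 = 62.2799 per 100 000.
Cohort D: 0.3707×10.47 + 0.1512×21.83 + 0.1262×62.74 + 0.2059×117.68 + 0.1460×212.70 = 70.3740 per 100 000.

Cohort D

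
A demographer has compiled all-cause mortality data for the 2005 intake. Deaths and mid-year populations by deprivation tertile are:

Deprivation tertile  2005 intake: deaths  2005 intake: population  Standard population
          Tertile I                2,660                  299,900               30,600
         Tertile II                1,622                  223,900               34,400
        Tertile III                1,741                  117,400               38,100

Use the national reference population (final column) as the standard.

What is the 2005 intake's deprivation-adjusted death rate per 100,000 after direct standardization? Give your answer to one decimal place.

1053.0

Deprivation-specific rates per 100,000 for the 2005 intake: 886.96, 724.43, 1482.96.
Standard total = 103,100; weights = 0.2968, 0.3337, 0.3695.
Standardized rate: 0.2968×886.96 + 0.3337×724.43 + 0.3695×1482.96 = 1052.9815 per 100,000.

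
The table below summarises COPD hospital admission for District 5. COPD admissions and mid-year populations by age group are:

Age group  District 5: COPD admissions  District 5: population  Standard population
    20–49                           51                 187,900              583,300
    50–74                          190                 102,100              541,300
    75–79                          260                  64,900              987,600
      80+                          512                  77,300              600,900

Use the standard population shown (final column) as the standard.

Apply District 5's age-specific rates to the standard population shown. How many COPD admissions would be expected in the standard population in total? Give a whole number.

Age-specific rates per 10,000 for District 5: 2.71, 18.61, 40.06, 66.24.
Expected COPD admissions = Σ (standard pop × age-specific rate ÷ 10,000)
= 583,300×2.71/10,000 + 541,300×18.61/10,000 + 987,600×40.06/10,000 + 600,900×66.24/10,000
= 158.32 + 1007.32 + 3956.49 + 3980.09 = 9102.21.

9102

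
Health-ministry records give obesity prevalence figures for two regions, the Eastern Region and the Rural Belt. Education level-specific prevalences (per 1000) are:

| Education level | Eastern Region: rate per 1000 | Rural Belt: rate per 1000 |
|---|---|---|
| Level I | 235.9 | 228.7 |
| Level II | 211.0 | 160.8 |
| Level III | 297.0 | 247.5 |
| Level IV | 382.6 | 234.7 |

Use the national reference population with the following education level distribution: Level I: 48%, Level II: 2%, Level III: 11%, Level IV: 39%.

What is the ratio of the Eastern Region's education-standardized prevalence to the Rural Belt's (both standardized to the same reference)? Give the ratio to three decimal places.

1.292

Standard weights: 0.48, 0.02, 0.11, 0.39.
The Eastern Region: 0.4800×235.9 + 0.0200×211.0 + 0.1100×297.0 + 0.3900×382.6 = 299.3360 per 1000.
The Rural Belt: 0.4800×228.7 + 0.0200×160.8 + 0.1100×247.5 + 0.3900×234.7 = 231.7500 per 1000.
Ratio = 299.3360 ÷ 231.7500 = 1.29163.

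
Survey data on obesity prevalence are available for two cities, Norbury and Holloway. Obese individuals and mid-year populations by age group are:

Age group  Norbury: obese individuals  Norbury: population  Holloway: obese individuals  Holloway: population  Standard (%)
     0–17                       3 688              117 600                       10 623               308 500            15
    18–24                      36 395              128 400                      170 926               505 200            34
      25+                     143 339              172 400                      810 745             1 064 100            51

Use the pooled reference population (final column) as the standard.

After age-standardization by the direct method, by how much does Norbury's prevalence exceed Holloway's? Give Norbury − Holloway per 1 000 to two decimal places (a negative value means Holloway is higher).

Age-specific rates per 1 000 for Norbury: 31.361, 283.450, 831.433.
For Holloway: 34.434, 338.333, 761.907.
Standard weights: 0.15, 0.34, 0.51.
Norbury: 0.1500×31.361 + 0.3400×283.450 + 0.5100×831.433 = 525.1078 per 1 000.
Holloway: 0.1500×34.434 + 0.3400×338.333 + 0.5100×761.907 = 508.7709 per 1 000.
Difference = 525.1078 − 508.7709 = 16.3369.

16.34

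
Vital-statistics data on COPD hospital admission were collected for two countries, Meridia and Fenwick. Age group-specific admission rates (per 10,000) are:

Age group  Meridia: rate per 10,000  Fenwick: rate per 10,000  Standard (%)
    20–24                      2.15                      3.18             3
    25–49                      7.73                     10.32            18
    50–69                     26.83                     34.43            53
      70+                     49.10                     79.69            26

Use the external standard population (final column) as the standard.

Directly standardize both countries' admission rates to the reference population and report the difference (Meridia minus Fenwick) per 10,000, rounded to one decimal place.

Standard weights: 0.03, 0.18, 0.53, 0.26.
Meridia: 0.0300×2.15 + 0.1800×7.73 + 0.5300×26.83 + 0.2600×49.10 = 28.4418 per 10,000.
Fenwick: 0.0300×3.18 + 0.1800×10.32 + 0.5300×34.43 + 0.2600×79.69 = 40.9203 per 10,000.
Difference = 28.4418 − 40.9203 = -12.4785.

-12.5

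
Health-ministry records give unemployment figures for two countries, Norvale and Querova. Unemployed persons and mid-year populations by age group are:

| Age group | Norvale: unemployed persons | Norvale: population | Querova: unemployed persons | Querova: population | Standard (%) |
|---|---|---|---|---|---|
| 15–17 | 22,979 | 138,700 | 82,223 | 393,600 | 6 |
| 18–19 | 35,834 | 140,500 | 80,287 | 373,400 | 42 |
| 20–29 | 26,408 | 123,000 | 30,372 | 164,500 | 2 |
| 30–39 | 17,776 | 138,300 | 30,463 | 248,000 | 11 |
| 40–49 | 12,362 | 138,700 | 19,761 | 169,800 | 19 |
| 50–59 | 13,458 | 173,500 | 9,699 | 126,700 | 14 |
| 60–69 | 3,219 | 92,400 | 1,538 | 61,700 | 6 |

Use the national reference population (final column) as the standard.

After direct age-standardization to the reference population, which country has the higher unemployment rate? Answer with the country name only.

Norvale

Age-specific rates per 1,000 for Norvale: 165.674, 255.046, 214.699, 128.532, 89.128, 77.568, 34.838.
For Querova: 208.900, 215.016, 184.632, 122.835, 116.378, 76.551, 24.927.
Standard weights: 0.06, 0.42, 0.02, 0.11, 0.19, 0.14, 0.06.
Norvale: 0.0600×165.674 + 0.4200×255.046 + 0.0200×214.699 + 0.1100×128.532 + 0.1900×89.128 + 0.1400×77.568 + 0.0600×34.838 = 165.3764 per 1,000.
Querova: 0.0600×208.900 + 0.4200×215.016 + 0.0200×184.632 + 0.1100×122.835 + 0.1900×116.378 + 0.1400×76.551 + 0.0600×24.927 = 154.3698 per 1,000.
The crude rates (139.71 vs 165.40) would put Querova higher, but that reflects its age composition; once standardized to a common age structure, Norvale has the higher underlying rate.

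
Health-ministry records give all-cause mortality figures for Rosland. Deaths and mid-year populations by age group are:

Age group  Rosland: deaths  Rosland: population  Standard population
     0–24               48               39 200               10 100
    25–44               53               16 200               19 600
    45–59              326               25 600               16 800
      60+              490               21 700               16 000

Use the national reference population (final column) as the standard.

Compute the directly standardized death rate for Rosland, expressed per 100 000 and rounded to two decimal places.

Age-specific rates per 100 000 for Rosland: 122.45, 327.16, 1273.44, 2258.06.
Standard total = 62 500; weights = 0.1616, 0.3136, 0.2688, 0.2560.
Standardized rate: 0.1616×122.45 + 0.3136×327.16 + 0.2688×1273.44 + 0.2560×2258.06 = 1042.7498 per 100 000.

1042.75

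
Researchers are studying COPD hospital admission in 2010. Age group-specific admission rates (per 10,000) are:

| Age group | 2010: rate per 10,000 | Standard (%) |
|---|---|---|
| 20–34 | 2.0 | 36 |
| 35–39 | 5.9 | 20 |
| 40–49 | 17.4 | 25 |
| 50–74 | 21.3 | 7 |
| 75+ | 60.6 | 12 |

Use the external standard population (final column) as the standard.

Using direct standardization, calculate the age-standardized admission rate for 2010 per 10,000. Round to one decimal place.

15.0

Standard weights: 0.36, 0.20, 0.25, 0.07, 0.12.
Standardized rate: 0.3600×2.0 + 0.2000×5.9 + 0.2500×17.4 + 0.0700×21.3 + 0.1200×60.6 = 15.0130 per 10,000.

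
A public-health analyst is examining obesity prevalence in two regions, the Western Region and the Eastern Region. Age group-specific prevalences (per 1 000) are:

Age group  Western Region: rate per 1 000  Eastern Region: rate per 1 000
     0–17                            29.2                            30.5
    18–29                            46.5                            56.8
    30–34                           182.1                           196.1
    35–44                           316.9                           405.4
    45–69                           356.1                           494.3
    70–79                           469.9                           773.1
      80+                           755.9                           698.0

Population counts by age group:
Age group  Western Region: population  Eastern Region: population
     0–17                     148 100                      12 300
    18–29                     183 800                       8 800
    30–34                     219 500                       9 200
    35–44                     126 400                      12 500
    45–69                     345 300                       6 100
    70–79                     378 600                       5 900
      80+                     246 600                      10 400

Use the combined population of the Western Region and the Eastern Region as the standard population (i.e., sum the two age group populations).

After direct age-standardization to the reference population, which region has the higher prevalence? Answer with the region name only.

Combined standard total = 1 713 500; weights = 0.0936, 0.1124, 0.1335, 0.0811, 0.2051, 0.2244, 0.1500.
The Western Region: 0.0936×29.2 + 0.1124×46.5 + 0.1335×182.1 + 0.0811×316.9 + 0.2051×356.1 + 0.2244×469.9 + 0.1500×755.9 = 349.7985 per 1 000.
The Eastern Region: 0.0936×30.5 + 0.1124×56.8 + 0.1335×196.1 + 0.0811×405.4 + 0.2051×494.3 + 0.2244×773.1 + 0.1500×698.0 = 447.8144 per 1 000.
The crude rates (351.98 vs 346.35) would put the Western Region higher, but that reflects its age composition; once standardized to a common age structure, the Eastern Region has the higher underlying rate.

Eastern Region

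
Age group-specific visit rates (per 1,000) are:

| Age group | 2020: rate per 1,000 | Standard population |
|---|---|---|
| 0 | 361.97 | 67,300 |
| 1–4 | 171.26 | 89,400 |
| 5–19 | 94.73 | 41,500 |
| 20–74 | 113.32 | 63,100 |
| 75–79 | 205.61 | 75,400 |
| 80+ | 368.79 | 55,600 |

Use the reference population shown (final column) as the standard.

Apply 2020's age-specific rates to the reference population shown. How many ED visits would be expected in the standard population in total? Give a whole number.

86761

Expected ED visits = Σ (standard pop × age-specific rate ÷ 1,000)
= 67,300×361.97/1,000 + 89,400×171.26/1,000 + 41,500×94.73/1,000 + 63,100×113.32/1,000 + 75,400×205.61/1,000 + 55,600×368.79/1,000
= 24360.58 + 15310.64 + 3931.30 + 7150.49 + 15502.99 + 20504.72 = 86760.73.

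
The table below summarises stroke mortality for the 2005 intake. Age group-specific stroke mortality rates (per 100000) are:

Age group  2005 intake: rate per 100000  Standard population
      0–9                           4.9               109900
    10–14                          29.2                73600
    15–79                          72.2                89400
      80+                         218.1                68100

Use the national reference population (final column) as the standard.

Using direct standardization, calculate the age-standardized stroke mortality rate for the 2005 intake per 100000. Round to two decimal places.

Standard total = 341000; weights = 0.3223, 0.2158, 0.2622, 0.1997.
Standardized rate: 0.3223×4.9 + 0.2158×29.2 + 0.2622×72.2 + 0.1997×218.1 = 70.3663 per 100000.

70.37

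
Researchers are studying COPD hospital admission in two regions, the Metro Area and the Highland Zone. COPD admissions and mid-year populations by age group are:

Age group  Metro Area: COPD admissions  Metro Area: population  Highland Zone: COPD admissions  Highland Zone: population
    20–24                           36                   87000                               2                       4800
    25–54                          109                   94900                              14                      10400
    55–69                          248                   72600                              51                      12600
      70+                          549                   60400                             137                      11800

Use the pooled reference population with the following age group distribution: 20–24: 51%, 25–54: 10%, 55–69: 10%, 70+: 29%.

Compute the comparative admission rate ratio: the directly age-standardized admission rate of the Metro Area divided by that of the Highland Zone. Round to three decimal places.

0.802

Age-specific rates per 10000 for the Metro Area: 4.14, 11.49, 34.16, 90.89.
For the Highland Zone: 4.17, 13.46, 40.48, 116.10.
Standard weights: 0.51, 0.10, 0.10, 0.29.
The Metro Area: 0.5100×4.14 + 0.1000×11.49 + 0.1000×34.16 + 0.2900×90.89 = 33.0342 per 10000.
The Highland Zone: 0.5100×4.17 + 0.1000×13.46 + 0.1000×40.48 + 0.2900×116.10 = 41.1883 per 10000.
Ratio = 33.0342 ÷ 41.1883 = 0.80203.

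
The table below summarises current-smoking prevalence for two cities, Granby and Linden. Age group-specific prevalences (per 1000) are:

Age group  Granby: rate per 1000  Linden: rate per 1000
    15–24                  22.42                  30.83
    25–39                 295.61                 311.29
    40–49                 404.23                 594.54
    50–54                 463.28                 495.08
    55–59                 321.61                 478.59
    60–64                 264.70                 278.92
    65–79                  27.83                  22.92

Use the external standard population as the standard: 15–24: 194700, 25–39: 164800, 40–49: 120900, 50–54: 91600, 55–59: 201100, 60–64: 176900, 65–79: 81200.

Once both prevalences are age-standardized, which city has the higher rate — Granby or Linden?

Standard total = 1031200; weights = 0.1888, 0.1598, 0.1172, 0.0888, 0.1950, 0.1715, 0.0787.
Granby: 0.1888×22.42 + 0.1598×295.61 + 0.1172×404.23 + 0.0888×463.28 + 0.1950×321.61 + 0.1715×264.70 + 0.0787×27.83 = 250.3399 per 1000.
Linden: 0.1888×30.83 + 0.1598×311.29 + 0.1172×594.54 + 0.0888×495.08 + 0.1950×478.59 + 0.1715×278.92 + 0.0787×22.92 = 312.2371 per 1000.

Linden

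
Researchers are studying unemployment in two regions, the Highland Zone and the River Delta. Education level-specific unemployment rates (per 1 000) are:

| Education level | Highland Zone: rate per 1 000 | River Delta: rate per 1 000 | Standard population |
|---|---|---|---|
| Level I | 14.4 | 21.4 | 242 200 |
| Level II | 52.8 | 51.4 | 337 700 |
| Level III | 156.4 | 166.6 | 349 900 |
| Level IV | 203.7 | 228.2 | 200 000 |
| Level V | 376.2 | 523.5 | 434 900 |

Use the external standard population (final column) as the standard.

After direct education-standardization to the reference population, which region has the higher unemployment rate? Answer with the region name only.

River Delta

Standard total = 1 564 700; weights = 0.1548, 0.2158, 0.2236, 0.1278, 0.2779.
The Highland Zone: 0.1548×14.4 + 0.2158×52.8 + 0.2236×156.4 + 0.1278×203.7 + 0.2779×376.2 = 179.1986 per 1 000.
The River Delta: 0.1548×21.4 + 0.2158×51.4 + 0.2236×166.6 + 0.1278×228.2 + 0.2779×523.5 = 226.3337 per 1 000.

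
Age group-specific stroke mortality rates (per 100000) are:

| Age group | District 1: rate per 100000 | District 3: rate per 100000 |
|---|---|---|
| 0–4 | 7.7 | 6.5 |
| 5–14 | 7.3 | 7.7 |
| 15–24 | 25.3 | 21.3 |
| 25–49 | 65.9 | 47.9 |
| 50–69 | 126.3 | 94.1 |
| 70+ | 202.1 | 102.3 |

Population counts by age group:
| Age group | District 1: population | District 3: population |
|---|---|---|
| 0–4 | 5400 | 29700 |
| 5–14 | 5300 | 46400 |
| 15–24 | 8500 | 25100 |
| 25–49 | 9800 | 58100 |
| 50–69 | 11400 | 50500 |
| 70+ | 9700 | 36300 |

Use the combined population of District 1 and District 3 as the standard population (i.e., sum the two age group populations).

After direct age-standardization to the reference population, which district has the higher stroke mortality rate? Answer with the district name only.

District 1

Combined standard total = 296200; weights = 0.1185, 0.1745, 0.1134, 0.2292, 0.2090, 0.1553.
District 1: 0.1185×7.7 + 0.1745×7.3 + 0.1134×25.3 + 0.2292×65.9 + 0.2090×126.3 + 0.1553×202.1 = 77.9438 per 100000.
District 3: 0.1185×6.5 + 0.1745×7.7 + 0.1134×21.3 + 0.2292×47.9 + 0.2090×94.1 + 0.1553×102.3 = 51.0632 per 100000.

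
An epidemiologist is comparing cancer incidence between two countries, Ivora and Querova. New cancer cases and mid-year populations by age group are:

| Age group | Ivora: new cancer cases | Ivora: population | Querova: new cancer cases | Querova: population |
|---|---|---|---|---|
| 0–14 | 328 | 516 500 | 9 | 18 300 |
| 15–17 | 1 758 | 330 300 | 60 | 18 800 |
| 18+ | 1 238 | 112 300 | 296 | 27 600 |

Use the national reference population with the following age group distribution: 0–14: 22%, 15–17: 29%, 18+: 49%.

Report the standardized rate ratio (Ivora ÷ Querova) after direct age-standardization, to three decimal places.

1.127

Age-specific rates per 100 000 for Ivora: 63.50, 532.24, 1102.40.
For Querova: 49.18, 319.15, 1072.46.
Standard weights: 0.22, 0.29, 0.49.
Ivora: 0.2200×63.50 + 0.2900×532.24 + 0.4900×1102.40 = 708.4996 per 100 000.
Querova: 0.2200×49.18 + 0.2900×319.15 + 0.4900×1072.46 = 628.8801 per 100 000.
Ratio = 708.4996 ÷ 628.8801 = 1.12661.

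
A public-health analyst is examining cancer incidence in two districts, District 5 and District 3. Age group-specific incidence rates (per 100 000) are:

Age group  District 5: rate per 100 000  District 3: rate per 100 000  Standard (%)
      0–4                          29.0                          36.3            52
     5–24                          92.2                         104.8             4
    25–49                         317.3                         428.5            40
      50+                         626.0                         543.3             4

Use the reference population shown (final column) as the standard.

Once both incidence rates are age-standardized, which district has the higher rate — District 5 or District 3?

Standard weights: 0.52, 0.04, 0.40, 0.04.
District 5: 0.5200×29.0 + 0.0400×92.2 + 0.4000×317.3 + 0.0400×626.0 = 170.7280 per 100 000.
District 3: 0.5200×36.3 + 0.0400×104.8 + 0.4000×428.5 + 0.0400×543.3 = 216.2000 per 100 000.

District 3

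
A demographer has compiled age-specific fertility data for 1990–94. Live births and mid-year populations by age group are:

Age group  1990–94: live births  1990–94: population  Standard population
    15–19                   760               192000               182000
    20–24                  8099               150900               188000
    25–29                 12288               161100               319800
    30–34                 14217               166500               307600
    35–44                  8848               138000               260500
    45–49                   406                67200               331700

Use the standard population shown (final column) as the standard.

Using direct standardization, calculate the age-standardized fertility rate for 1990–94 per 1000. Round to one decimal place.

50.4

Age-specific rates per 1000 for 1990–94: 3.958, 53.671, 76.276, 85.387, 64.116, 6.042.
Standard total = 1589600; weights = 0.1145, 0.1183, 0.2012, 0.1935, 0.1639, 0.2087.
Standardized rate: 0.1145×3.958 + 0.1183×53.671 + 0.2012×76.276 + 0.1935×85.387 + 0.1639×64.116 + 0.2087×6.042 = 50.4372 per 1000.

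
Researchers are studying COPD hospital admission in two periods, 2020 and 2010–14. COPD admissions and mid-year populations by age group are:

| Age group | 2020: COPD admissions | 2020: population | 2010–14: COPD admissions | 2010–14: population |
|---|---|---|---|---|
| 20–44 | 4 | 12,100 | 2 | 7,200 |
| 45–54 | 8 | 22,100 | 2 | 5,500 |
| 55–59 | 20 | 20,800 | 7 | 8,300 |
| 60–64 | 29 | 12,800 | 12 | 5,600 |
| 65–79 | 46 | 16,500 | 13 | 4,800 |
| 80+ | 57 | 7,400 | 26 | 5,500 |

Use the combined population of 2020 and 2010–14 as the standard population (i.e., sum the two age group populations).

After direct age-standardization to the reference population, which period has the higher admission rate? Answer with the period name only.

2020

Age-specific rates per 10,000 for 2020: 3.31, 3.62, 9.62, 22.66, 27.88, 77.03.
For 2010–14: 2.78, 3.64, 8.43, 21.43, 27.08, 47.27.
Combined standard total = 128,600; weights = 0.1501, 0.2146, 0.2263, 0.1431, 0.1656, 0.1003.
2020: 0.1501×3.31 + 0.2146×3.62 + 0.2263×9.62 + 0.1431×22.66 + 0.1656×27.88 + 0.1003×77.03 = 19.0347 per 10,000.
2010–14: 0.1501×2.78 + 0.2146×3.64 + 0.2263×8.43 + 0.1431×21.43 + 0.1656×27.08 + 0.1003×47.27 = 15.3995 per 10,000.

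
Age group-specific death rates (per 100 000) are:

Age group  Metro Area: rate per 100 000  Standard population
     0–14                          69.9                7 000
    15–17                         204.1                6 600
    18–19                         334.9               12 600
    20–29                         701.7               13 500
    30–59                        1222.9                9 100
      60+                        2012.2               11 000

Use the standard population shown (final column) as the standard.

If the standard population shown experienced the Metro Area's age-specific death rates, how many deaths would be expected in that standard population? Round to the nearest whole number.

Expected deaths = Σ (standard pop × age-specific rate ÷ 100 000)
= 7 000×69.9/100 000 + 6 600×204.1/100 000 + 12 600×334.9/100 000 + 13 500×701.7/100 000 + 9 100×1222.9/100 000 + 11 000×2012.2/100 000
= 4.89 + 13.47 + 42.20 + 94.73 + 111.28 + 221.34 = 487.92.

488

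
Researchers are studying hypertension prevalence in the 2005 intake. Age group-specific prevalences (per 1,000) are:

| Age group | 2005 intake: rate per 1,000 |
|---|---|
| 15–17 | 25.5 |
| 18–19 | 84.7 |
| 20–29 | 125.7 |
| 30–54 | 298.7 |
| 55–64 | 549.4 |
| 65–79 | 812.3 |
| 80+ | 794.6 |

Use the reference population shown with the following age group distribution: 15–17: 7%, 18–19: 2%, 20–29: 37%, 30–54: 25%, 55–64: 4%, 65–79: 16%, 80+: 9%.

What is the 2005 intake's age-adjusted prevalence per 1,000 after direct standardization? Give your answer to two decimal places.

Standard weights: 0.07, 0.02, 0.37, 0.25, 0.04, 0.16, 0.09.
Standardized rate: 0.0700×25.5 + 0.0200×84.7 + 0.3700×125.7 + 0.2500×298.7 + 0.0400×549.4 + 0.1600×812.3 + 0.0900×794.6 = 348.1210 per 1,000.

348.12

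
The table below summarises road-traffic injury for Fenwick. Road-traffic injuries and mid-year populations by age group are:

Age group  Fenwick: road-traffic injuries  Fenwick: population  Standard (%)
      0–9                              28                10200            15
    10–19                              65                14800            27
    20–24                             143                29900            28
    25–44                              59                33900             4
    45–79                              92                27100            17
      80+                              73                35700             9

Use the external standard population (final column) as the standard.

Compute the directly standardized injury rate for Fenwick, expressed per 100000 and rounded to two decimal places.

376.75

Age-specific rates per 100000 for Fenwick: 274.51, 439.19, 478.26, 174.04, 339.48, 204.48.
Standard weights: 0.15, 0.27, 0.28, 0.04, 0.17, 0.09.
Standardized rate: 0.1500×274.51 + 0.2700×439.19 + 0.2800×478.26 + 0.0400×174.04 + 0.1700×339.48 + 0.0900×204.48 = 376.7478 per 100000.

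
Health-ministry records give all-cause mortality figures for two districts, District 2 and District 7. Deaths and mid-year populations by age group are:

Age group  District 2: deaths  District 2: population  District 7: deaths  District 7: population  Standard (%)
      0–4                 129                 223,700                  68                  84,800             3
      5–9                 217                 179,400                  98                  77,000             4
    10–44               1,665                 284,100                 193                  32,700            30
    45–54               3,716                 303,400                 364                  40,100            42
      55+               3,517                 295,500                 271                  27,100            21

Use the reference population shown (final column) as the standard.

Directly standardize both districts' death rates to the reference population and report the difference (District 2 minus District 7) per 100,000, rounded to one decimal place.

170.9

Age-specific rates per 100,000 for District 2: 57.67, 120.96, 586.06, 1224.79, 1190.19.
For District 7: 80.19, 127.27, 590.21, 907.73, 1000.00.
Standard weights: 0.03, 0.04, 0.30, 0.42, 0.21.
District 2: 0.0300×57.67 + 0.0400×120.96 + 0.3000×586.06 + 0.4200×1224.79 + 0.2100×1190.19 = 946.7358 per 100,000.
District 7: 0.0300×80.19 + 0.0400×127.27 + 0.3000×590.21 + 0.4200×907.73 + 0.2100×1000.00 = 775.8077 per 100,000.
Difference = 946.7358 − 775.8077 = 170.9282.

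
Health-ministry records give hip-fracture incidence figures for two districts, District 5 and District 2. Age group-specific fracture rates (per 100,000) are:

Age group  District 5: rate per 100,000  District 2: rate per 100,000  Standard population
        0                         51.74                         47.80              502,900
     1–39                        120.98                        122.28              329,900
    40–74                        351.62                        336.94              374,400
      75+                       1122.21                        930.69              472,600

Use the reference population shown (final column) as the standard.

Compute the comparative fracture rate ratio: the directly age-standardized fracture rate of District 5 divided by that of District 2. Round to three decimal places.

Standard total = 1,679,800; weights = 0.2994, 0.1964, 0.2229, 0.2813.
District 5: 0.2994×51.74 + 0.1964×120.98 + 0.2229×351.62 + 0.2813×1122.21 = 433.3458 per 100,000.
District 2: 0.2994×47.80 + 0.1964×122.28 + 0.2229×336.94 + 0.2813×930.69 = 375.2668 per 100,000.
Ratio = 433.3458 ÷ 375.2668 = 1.15477.

1.155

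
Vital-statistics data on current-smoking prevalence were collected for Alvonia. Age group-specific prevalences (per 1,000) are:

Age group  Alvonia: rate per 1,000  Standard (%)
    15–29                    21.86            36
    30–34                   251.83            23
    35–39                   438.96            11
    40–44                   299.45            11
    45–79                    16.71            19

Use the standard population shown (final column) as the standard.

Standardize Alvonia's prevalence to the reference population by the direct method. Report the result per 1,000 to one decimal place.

150.2

Standard weights: 0.36, 0.23, 0.11, 0.11, 0.19.
Standardized rate: 0.3600×21.86 + 0.2300×251.83 + 0.1100×438.96 + 0.1100×299.45 + 0.1900×16.71 = 150.1905 per 1,000.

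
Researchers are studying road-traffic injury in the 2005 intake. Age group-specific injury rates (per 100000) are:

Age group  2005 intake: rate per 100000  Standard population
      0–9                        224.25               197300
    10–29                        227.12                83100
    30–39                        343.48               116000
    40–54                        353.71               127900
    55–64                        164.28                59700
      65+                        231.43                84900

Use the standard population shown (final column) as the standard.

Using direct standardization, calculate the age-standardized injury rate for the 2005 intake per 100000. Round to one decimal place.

Standard total = 668900; weights = 0.2950, 0.1242, 0.1734, 0.1912, 0.0893, 0.1269.
Standardized rate: 0.2950×224.25 + 0.1242×227.12 + 0.1734×343.48 + 0.1912×353.71 + 0.0893×164.28 + 0.1269×231.43 = 265.5962 per 100000.

265.6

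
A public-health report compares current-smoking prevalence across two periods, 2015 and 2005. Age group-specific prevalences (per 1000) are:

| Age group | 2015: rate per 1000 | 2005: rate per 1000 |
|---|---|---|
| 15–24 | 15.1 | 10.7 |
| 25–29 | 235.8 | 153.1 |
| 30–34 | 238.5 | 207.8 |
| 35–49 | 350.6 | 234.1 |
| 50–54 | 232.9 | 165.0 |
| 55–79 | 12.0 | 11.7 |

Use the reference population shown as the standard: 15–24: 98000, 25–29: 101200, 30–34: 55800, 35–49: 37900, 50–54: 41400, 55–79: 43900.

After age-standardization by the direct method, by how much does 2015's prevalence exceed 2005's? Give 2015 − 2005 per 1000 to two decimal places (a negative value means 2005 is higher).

Standard total = 378200; weights = 0.2591, 0.2676, 0.1475, 0.1002, 0.1095, 0.1161.
2015: 0.2591×15.1 + 0.2676×235.8 + 0.1475×238.5 + 0.1002×350.6 + 0.1095×232.9 + 0.1161×12.0 = 164.2191 per 1000.
2005: 0.2591×10.7 + 0.2676×153.1 + 0.1475×207.8 + 0.1002×234.1 + 0.1095×165.0 + 0.1161×11.7 = 117.2781 per 1000.
Difference = 164.2191 − 117.2781 = 46.9410.

46.94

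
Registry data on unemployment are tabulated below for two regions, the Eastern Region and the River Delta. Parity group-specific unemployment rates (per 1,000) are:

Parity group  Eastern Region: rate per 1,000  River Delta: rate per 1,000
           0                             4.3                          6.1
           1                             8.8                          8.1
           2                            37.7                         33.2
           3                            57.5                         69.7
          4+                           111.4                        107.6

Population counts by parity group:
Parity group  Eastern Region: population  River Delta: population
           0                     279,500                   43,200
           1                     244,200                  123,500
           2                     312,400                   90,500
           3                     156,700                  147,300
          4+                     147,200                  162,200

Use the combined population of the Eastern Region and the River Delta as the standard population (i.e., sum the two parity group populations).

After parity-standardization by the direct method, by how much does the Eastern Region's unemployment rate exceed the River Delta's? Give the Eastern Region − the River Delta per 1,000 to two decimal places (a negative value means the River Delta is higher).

-0.61

Combined standard total = 1,706,700; weights = 0.1891, 0.2154, 0.2361, 0.1781, 0.1813.
The Eastern Region: 0.1891×4.3 + 0.2154×8.8 + 0.2361×37.7 + 0.1781×57.5 + 0.1813×111.4 = 42.0460 per 1,000.
The River Delta: 0.1891×6.1 + 0.2154×8.1 + 0.2361×33.2 + 0.1781×69.7 + 0.1813×107.6 = 42.6574 per 1,000.
Difference = 42.0460 − 42.6574 = -0.6114.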